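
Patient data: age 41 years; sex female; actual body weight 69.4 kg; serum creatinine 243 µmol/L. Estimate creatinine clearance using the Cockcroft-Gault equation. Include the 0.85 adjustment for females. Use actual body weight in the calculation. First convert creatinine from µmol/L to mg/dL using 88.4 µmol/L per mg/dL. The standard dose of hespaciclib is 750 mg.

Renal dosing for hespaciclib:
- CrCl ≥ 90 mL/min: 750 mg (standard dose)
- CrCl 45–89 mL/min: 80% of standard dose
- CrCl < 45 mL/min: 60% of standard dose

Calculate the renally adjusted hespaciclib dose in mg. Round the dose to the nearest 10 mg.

450 mg

SCr = 243 / 88.4 = 2.749 mg/dL
CrCl = (140 − 41) × 69.4 / (72 × 2.749) × 0.85 = 6870.6 / 197.93 × 0.85 ≈ 29.5 mL/min
CrCl ≈ 30 mL/min → bracket < 45 mL/min.
60% of 750 mg = 450 mg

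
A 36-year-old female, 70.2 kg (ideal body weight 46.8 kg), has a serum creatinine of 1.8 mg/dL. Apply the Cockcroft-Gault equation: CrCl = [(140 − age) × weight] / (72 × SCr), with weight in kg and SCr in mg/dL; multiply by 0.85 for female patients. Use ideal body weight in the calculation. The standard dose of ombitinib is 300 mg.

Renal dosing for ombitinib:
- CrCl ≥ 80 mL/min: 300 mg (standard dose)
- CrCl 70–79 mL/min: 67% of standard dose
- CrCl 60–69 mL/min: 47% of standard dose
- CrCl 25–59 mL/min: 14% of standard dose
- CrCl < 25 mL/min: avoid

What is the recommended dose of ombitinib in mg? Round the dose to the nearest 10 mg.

40 mg

CrCl = (140 − 36) × 46.8 / (72 × 1.8) × 0.85 = 4867.2 / 129.60 × 0.85 ≈ 31.9 mL/min
CrCl ≈ 32 mL/min → bracket 25–59 mL/min.
14% of 300 mg = 42 mg → 40 mg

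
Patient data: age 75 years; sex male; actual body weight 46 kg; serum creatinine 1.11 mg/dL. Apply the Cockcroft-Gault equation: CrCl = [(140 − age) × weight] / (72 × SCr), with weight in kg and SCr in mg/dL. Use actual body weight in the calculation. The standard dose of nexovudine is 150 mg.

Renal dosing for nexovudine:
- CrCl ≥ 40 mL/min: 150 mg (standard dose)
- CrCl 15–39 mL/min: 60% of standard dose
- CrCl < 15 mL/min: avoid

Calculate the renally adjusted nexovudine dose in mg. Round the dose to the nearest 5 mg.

90 mg

CrCl = (140 − 75) × 46 / (72 × 1.11) = 2990.0 / 79.92 ≈ 37.4 mL/min
CrCl ≈ 37 mL/min → bracket 15–39 mL/min.
60% of 150 mg = 90 mg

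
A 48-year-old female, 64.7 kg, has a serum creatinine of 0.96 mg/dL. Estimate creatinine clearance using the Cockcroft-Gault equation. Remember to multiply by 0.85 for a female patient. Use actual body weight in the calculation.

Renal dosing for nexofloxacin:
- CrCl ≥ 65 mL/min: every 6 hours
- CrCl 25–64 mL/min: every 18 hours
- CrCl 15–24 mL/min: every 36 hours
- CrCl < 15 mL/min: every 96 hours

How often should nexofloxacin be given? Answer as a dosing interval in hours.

every 6 hours

CrCl = (140 − 48) × 64.7 / (72 × 0.96) × 0.85 = 5952.4 / 69.12 × 0.85 ≈ 73.2 mL/min
CrCl ≈ 73 mL/min → bracket ≥ 65 mL/min → every 6 hours.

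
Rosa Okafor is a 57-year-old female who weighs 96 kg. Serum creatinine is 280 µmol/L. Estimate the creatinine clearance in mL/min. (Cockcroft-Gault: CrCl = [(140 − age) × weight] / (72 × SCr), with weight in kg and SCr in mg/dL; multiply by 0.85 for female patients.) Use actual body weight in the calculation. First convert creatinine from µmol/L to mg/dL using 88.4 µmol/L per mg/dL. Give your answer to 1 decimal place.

SCr = 280 / 88.4 = 3.167 mg/dL
CrCl = (140 − 57) × 96 / (72 × 3.167) × 0.85 = 7968.0 / 228.02 × 0.85 ≈ 29.7 mL/min

29.7 mL/min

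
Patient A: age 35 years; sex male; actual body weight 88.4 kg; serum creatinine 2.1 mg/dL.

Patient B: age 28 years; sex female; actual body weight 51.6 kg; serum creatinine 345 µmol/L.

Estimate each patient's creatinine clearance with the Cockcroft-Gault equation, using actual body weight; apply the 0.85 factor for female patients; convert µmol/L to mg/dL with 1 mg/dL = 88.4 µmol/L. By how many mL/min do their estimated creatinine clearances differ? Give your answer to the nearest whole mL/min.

Patient A: CrCl = (140 − 35) × 88.4 / (72 × 2.1) = 9282.0 / 151.20 ≈ 61.4 mL/min
Patient B: SCr = 345 / 88.4 = 3.903 mg/dL
Patient B: CrCl = (140 − 28) × 51.6 / (72 × 3.903) × 0.85 = 5779.2 / 281.02 × 0.85 ≈ 17.5 mL/min
|61.4 − 17.5| = 43.9 mL/min

44 mL/min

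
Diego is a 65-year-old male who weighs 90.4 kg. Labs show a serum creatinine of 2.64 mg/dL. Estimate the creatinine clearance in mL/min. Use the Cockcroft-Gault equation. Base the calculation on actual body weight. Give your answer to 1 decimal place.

35.7 mL/min

CrCl = (140 − 65) × 90.4 / (72 × 2.64) = 6780.0 / 190.08 ≈ 35.7 mL/min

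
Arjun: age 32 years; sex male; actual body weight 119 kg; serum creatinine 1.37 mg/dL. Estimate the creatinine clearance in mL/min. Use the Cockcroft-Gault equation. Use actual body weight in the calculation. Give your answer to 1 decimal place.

CrCl = (140 − 32) × 119 / (72 × 1.37) = 12852.0 / 98.64 ≈ 130.3 mL/min

130.3 mL/min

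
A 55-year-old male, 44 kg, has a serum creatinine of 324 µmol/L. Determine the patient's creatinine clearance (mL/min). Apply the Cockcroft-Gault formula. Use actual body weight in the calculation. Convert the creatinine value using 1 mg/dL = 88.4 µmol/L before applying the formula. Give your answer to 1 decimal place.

14.2 mL/min

SCr = 324 / 88.4 = 3.665 mg/dL
CrCl = (140 − 55) × 44 / (72 × 3.665) = 3740.0 / 263.88 ≈ 14.2 mL/min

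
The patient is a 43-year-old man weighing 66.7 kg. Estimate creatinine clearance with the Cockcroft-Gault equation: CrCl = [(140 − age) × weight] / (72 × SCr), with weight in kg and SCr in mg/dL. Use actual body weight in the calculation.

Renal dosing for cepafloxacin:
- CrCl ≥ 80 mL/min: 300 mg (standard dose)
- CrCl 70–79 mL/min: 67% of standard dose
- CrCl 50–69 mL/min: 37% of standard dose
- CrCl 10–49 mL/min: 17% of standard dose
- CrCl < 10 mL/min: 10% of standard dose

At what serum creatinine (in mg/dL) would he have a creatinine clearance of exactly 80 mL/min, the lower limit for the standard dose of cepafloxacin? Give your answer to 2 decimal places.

Standard dose requires CrCl ≥ 80 mL/min.
Set (140 − 43) × 66.7 / (72 × SCr) = 80
SCr = (140 − 43) × 66.7 / (72 × 80) = 1.123 mg/dL

1.12 mg/dL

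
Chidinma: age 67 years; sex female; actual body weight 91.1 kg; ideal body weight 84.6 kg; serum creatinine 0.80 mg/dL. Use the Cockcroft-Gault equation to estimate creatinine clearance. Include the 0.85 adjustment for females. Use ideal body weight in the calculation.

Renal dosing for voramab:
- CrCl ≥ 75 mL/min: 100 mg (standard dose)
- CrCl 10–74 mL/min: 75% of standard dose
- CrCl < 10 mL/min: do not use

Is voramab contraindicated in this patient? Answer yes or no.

no

CrCl = (140 − 67) × 84.6 / (72 × 0.8) × 0.85 = 6175.8 / 57.60 × 0.85 ≈ 91.1 mL/min
CrCl ≈ 91 mL/min, which is ≥ 10 mL/min.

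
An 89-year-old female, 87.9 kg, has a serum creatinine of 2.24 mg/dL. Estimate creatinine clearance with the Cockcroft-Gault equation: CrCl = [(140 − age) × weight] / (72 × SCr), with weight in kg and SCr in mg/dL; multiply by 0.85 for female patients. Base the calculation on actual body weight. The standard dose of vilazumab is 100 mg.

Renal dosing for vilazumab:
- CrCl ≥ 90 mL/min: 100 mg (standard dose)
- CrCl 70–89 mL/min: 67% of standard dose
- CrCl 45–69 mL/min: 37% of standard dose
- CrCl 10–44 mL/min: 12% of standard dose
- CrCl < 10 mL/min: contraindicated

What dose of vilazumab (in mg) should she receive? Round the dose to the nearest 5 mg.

CrCl = (140 − 89) × 87.9 / (72 × 2.24) × 0.85 = 4482.9 / 161.28 × 0.85 ≈ 23.6 mL/min
CrCl ≈ 24 mL/min → bracket 10–44 mL/min.
12% of 100 mg = 12 mg → 10 mg

10 mg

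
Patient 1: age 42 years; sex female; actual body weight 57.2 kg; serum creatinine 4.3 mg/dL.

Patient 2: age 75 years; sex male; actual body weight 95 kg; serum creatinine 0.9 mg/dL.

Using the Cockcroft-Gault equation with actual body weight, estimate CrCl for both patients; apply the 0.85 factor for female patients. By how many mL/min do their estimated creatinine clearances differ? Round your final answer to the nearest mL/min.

Patient 1: CrCl = (140 − 42) × 57.2 / (72 × 4.3) × 0.85 = 5605.6 / 309.60 × 0.85 ≈ 15.4 mL/min
Patient 2: CrCl = (140 − 75) × 95 / (72 × 0.9) = 6175.0 / 64.80 ≈ 95.3 mL/min
|15.4 − 95.3| = 79.9 mL/min

80 mL/min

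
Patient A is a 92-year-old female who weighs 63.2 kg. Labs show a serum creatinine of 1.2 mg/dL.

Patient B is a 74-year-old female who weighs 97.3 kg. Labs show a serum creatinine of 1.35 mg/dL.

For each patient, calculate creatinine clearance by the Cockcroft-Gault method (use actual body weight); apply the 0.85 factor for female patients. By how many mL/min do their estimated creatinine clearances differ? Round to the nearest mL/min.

26 mL/min

Patient A: CrCl = (140 − 92) × 63.2 / (72 × 1.2) × 0.85 = 3033.6 / 86.40 × 0.85 ≈ 29.8 mL/min
Patient B: CrCl = (140 − 74) × 97.3 / (72 × 1.35) × 0.85 = 6421.8 / 97.20 × 0.85 ≈ 56.2 mL/min
|29.8 − 56.2| = 26.4 mL/min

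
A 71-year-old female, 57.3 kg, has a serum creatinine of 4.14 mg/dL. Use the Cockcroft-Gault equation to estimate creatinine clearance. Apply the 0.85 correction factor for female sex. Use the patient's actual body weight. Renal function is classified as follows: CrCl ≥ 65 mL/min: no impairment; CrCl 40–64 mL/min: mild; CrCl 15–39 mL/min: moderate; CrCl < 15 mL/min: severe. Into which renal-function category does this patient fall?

CrCl = (140 − 71) × 57.3 / (72 × 4.14) × 0.85 = 3953.7 / 298.08 × 0.85 ≈ 11.3 mL/min
11 mL/min falls in the 'severe' range.

severe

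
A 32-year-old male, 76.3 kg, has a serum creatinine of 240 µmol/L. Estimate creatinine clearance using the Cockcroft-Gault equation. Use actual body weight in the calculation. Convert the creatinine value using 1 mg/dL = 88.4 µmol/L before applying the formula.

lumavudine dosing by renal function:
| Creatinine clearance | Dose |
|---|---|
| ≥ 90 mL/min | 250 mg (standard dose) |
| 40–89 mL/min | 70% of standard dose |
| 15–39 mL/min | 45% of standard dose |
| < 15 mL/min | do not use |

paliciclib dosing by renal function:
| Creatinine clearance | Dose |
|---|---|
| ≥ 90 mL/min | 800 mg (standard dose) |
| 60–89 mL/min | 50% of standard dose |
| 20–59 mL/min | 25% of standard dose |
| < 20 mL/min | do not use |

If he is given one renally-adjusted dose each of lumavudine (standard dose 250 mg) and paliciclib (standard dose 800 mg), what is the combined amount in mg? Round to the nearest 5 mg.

SCr = 240 / 88.4 = 2.715 mg/dL
CrCl = (140 − 32) × 76.3 / (72 × 2.715) = 8240.4 / 195.48 ≈ 42.2 mL/min
CrCl ≈ 42 mL/min.
lumavudine: 40–89 mL/min → 70% of 250 mg = 175 mg.
paliciclib: 20–59 mL/min → 25% of 800 mg = 200 mg.
Total = 175 + 200 = 375 mg.

375 mg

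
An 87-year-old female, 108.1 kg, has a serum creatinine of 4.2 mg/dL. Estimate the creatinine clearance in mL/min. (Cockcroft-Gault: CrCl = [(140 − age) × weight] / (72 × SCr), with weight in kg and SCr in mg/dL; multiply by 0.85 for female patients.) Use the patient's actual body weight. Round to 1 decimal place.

16.1 mL/min

CrCl = (140 − 87) × 108.1 / (72 × 4.2) × 0.85 = 5729.3 / 302.40 × 0.85 ≈ 16.1 mL/min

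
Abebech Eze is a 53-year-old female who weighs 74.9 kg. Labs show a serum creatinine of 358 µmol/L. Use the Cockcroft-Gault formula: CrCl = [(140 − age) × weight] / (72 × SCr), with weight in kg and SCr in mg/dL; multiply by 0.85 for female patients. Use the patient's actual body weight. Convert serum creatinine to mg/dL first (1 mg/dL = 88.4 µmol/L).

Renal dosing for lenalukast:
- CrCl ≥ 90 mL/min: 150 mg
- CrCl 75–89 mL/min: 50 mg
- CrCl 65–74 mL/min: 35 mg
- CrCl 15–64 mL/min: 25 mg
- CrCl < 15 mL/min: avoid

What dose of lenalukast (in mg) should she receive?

25 mg

SCr = 358 / 88.4 = 4.05 mg/dL
CrCl = (140 − 53) × 74.9 / (72 × 4.05) × 0.85 = 6516.3 / 291.60 × 0.85 ≈ 19.0 mL/min
CrCl ≈ 19 mL/min → bracket 15–64 mL/min.
Dose for this bracket: 25 mg.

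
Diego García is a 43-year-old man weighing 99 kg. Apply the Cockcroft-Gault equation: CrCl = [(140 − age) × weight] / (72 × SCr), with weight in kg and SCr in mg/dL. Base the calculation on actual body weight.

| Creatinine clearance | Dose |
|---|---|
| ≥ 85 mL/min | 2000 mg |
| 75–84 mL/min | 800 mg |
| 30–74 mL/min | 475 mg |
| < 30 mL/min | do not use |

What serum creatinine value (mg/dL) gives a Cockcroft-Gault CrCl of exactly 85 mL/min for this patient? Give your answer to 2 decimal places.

Standard dose requires CrCl ≥ 85 mL/min.
Set (140 − 43) × 99 / (72 × SCr) = 85
SCr = (140 − 43) × 99 / (72 × 85) = 1.569 mg/dL

1.57 mg/dL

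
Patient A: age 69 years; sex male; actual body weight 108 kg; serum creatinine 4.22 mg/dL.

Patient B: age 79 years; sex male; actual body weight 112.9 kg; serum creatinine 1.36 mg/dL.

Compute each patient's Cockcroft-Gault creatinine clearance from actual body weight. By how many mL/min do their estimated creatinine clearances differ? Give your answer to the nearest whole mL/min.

45 mL/min

Patient A: CrCl = (140 − 69) × 108 / (72 × 4.22) = 7668.0 / 303.84 ≈ 25.2 mL/min
Patient B: CrCl = (140 − 79) × 112.9 / (72 × 1.36) = 6886.9 / 97.92 ≈ 70.3 mL/min
|25.2 − 70.3| = 45.1 mL/min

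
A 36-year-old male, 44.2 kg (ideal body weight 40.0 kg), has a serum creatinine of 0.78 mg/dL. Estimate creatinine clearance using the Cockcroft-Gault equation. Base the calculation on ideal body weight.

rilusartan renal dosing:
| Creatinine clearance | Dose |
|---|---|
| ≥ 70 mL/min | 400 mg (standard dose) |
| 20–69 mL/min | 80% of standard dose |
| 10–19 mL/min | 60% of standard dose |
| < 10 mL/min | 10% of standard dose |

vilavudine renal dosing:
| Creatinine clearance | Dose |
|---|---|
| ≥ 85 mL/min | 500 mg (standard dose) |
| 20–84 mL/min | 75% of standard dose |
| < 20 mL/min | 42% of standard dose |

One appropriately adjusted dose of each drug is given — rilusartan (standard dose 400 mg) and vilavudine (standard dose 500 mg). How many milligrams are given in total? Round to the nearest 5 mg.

775 mg

CrCl = (140 − 36) × 40 / (72 × 0.78) = 4160.0 / 56.16 ≈ 74.1 mL/min
CrCl ≈ 74 mL/min.
rilusartan: ≥ 70 mL/min → 100% of 400 mg = 400 mg.
vilavudine: 20–84 mL/min → 75% of 500 mg = 375 mg.
Total = 400 + 375 = 775 mg.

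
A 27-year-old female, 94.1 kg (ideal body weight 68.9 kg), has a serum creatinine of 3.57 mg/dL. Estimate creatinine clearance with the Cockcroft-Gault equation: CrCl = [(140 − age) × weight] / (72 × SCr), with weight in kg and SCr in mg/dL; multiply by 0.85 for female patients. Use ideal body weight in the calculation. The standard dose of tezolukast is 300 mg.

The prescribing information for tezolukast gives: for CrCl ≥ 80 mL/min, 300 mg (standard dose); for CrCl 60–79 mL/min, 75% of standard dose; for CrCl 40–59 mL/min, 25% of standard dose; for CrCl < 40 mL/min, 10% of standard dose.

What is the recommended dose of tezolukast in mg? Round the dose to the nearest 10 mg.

CrCl = (140 − 27) × 68.9 / (72 × 3.57) × 0.85 = 7785.7 / 257.04 × 0.85 ≈ 25.7 mL/min
CrCl ≈ 26 mL/min → bracket < 40 mL/min.
10% of 300 mg = 30 mg

30 mg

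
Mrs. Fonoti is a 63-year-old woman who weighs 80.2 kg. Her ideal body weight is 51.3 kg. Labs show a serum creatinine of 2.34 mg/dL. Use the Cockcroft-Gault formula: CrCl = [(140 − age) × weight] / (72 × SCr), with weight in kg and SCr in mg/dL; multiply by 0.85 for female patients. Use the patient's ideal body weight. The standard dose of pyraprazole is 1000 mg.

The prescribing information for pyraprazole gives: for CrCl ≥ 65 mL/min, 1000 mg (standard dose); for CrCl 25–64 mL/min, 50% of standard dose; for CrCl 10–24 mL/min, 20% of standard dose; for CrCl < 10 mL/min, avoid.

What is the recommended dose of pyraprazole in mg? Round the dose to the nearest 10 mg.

200 mg

CrCl = (140 − 63) × 51.3 / (72 × 2.34) × 0.85 = 3950.1 / 168.48 × 0.85 ≈ 19.9 mL/min
CrCl ≈ 20 mL/min → bracket 10–24 mL/min.
20% of 1000 mg = 200 mg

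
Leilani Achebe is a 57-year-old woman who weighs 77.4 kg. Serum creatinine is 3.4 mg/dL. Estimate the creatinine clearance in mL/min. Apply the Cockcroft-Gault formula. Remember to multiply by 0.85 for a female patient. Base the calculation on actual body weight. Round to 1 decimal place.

CrCl = (140 − 57) × 77.4 / (72 × 3.4) × 0.85 = 6424.2 / 244.80 × 0.85 ≈ 22.3 mL/min

22.3 mL/min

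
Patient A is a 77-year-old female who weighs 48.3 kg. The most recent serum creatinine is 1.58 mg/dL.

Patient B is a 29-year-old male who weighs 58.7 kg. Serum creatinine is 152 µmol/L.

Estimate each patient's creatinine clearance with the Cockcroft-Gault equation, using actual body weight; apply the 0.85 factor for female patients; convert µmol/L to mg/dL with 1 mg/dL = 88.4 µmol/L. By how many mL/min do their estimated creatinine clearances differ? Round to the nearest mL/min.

30 mL/min

Patient A: CrCl = (140 − 77) × 48.3 / (72 × 1.58) × 0.85 = 3042.9 / 113.76 × 0.85 ≈ 22.7 mL/min
Patient B: SCr = 152 / 88.4 = 1.719 mg/dL
Patient B: CrCl = (140 − 29) × 58.7 / (72 × 1.719) = 6515.7 / 123.77 ≈ 52.6 mL/min
|22.7 − 52.6| = 29.9 mL/min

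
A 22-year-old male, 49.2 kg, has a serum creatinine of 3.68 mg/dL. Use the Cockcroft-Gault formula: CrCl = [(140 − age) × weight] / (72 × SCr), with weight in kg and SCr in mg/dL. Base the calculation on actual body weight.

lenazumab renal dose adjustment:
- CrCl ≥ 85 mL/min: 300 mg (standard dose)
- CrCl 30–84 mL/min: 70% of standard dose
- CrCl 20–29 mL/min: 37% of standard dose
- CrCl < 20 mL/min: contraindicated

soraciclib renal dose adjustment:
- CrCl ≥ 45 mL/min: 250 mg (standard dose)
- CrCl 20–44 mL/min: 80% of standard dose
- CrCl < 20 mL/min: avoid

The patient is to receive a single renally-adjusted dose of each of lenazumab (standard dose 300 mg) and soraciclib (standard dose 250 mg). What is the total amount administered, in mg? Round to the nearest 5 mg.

CrCl = (140 − 22) × 49.2 / (72 × 3.68) = 5805.6 / 264.96 ≈ 21.9 mL/min
CrCl ≈ 22 mL/min.
lenazumab: 20–29 mL/min → 37% of 300 mg = 111 mg.
soraciclib: 20–44 mL/min → 80% of 250 mg = 200 mg.
Total = 111 + 200 = 311 mg.

310 mg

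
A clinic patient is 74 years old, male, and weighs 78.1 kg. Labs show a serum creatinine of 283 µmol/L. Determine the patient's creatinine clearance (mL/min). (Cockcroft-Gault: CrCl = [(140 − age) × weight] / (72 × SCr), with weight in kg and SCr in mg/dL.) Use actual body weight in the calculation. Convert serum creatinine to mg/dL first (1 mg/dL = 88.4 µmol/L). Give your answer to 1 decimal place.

SCr = 283 / 88.4 = 3.201 mg/dL
CrCl = (140 − 74) × 78.1 / (72 × 3.201) = 5154.6 / 230.47 ≈ 22.4 mL/min

22.4 mL/min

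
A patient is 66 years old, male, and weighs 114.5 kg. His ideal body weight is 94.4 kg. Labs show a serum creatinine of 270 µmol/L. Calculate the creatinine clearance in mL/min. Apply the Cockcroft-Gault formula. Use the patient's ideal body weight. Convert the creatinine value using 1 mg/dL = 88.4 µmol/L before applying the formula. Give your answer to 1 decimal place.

31.8 mL/min

SCr = 270 / 88.4 = 3.054 mg/dL
CrCl = (140 − 66) × 94.4 / (72 × 3.054) = 6985.6 / 219.89 ≈ 31.8 mL/min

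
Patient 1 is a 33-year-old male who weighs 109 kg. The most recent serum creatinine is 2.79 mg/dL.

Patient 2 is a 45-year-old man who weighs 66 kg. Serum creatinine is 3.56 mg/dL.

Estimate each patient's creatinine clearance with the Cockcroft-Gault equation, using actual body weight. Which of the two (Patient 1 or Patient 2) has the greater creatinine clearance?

Patient 1: CrCl = (140 − 33) × 109 / (72 × 2.79) = 11663.0 / 200.88 ≈ 58.1 mL/min
Patient 2: CrCl = (140 − 45) × 66 / (72 × 3.56) = 6270.0 / 256.32 ≈ 24.5 mL/min
58.1 vs 24.5 mL/min → Patient 1 is higher.

Patient 1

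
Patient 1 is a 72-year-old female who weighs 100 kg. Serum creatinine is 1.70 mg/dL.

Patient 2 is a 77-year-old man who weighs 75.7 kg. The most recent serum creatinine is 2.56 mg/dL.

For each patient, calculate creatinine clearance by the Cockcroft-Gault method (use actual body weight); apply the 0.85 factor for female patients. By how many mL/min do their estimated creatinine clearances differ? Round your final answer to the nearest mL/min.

Patient 1: CrCl = (140 − 72) × 100 / (72 × 1.7) × 0.85 = 6800.0 / 122.40 × 0.85 ≈ 47.2 mL/min
Patient 2: CrCl = (140 − 77) × 75.7 / (72 × 2.56) = 4769.1 / 184.32 ≈ 25.9 mL/min
|47.2 − 25.9| = 21.3 mL/min

21 mL/min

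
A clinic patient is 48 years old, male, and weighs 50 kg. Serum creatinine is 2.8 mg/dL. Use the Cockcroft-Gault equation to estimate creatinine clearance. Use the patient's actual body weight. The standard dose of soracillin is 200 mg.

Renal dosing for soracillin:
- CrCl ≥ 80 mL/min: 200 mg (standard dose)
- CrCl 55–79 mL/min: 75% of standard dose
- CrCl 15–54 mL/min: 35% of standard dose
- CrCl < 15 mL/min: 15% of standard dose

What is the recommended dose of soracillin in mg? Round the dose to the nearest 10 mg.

CrCl = (140 − 48) × 50 / (72 × 2.8) = 4600.0 / 201.60 ≈ 22.8 mL/min
CrCl ≈ 23 mL/min → bracket 15–54 mL/min.
35% of 200 mg = 70 mg

70 mg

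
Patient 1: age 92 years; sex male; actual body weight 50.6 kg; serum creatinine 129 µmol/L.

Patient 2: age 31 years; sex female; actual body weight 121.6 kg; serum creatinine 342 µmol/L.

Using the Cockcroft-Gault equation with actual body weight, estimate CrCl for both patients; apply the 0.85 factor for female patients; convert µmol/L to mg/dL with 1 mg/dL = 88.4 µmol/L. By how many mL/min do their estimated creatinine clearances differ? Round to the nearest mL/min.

Patient 1: SCr = 129 / 88.4 = 1.459 mg/dL
Patient 1: CrCl = (140 − 92) × 50.6 / (72 × 1.459) = 2428.8 / 105.05 ≈ 23.1 mL/min
Patient 2: SCr = 342 / 88.4 = 3.869 mg/dL
Patient 2: CrCl = (140 − 31) × 121.6 / (72 × 3.869) × 0.85 = 13254.4 / 278.57 × 0.85 ≈ 40.4 mL/min
|23.1 − 40.4| = 17.3 mL/min

17 mL/min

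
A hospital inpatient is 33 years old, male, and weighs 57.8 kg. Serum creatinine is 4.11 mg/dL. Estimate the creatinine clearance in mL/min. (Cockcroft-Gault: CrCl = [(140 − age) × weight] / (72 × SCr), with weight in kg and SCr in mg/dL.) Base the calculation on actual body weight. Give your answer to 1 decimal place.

CrCl = (140 − 33) × 57.8 / (72 × 4.11) = 6184.6 / 295.92 ≈ 20.9 mL/min

20.9 mL/min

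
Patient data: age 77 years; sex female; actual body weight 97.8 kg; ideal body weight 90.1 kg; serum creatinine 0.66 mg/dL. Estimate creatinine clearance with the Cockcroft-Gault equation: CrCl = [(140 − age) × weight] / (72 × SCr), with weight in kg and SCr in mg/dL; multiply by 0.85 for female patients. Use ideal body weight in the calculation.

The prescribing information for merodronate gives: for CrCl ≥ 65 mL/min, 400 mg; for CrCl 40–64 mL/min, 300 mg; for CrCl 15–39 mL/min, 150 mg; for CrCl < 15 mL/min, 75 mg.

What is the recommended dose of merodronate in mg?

400 mg

CrCl = (140 − 77) × 90.1 / (72 × 0.66) × 0.85 = 5676.3 / 47.52 × 0.85 ≈ 101.5 mL/min
CrCl ≈ 102 mL/min → bracket ≥ 65 mL/min.
Dose for this bracket: 400 mg.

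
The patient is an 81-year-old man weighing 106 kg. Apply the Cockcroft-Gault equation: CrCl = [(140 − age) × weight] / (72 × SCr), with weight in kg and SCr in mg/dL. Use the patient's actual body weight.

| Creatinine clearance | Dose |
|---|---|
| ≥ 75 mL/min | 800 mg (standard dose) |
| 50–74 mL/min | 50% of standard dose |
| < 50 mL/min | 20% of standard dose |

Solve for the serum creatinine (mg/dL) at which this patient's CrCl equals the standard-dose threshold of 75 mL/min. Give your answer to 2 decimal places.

Standard dose requires CrCl ≥ 75 mL/min.
Set (140 − 81) × 106 / (72 × SCr) = 75
SCr = (140 − 81) × 106 / (72 × 75) = 1.158 mg/dL

1.16 mg/dL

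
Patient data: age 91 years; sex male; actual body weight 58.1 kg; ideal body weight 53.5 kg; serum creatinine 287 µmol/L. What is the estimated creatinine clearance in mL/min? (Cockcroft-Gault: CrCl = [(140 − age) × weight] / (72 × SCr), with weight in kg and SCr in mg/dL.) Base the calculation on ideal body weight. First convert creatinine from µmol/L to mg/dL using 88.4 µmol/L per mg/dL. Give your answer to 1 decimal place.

11.2 mL/min

SCr = 287 / 88.4 = 3.247 mg/dL
CrCl = (140 − 91) × 53.5 / (72 × 3.247) = 2621.5 / 233.78 ≈ 11.2 mL/min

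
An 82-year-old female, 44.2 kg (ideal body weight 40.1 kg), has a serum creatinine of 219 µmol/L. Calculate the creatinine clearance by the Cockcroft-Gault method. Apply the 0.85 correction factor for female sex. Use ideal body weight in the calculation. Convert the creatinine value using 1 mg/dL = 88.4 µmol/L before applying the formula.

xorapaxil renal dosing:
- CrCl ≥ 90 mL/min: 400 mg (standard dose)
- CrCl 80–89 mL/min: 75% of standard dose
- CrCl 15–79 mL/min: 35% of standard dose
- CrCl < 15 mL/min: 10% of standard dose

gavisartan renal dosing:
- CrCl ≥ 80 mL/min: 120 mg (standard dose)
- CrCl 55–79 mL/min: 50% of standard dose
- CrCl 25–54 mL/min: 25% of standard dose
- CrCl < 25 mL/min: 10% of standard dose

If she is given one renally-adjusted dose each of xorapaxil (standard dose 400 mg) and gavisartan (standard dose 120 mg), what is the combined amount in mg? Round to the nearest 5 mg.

SCr = 219 / 88.4 = 2.477 mg/dL
CrCl = (140 − 82) × 40.1 / (72 × 2.477) × 0.85 = 2325.8 / 178.34 × 0.85 ≈ 11.1 mL/min
CrCl ≈ 11 mL/min.
xorapaxil: < 15 mL/min → 10% of 400 mg = 40 mg.
gavisartan: < 25 mL/min → 10% of 120 mg = 12 mg.
Total = 40 + 12 = 52 mg.

50 mg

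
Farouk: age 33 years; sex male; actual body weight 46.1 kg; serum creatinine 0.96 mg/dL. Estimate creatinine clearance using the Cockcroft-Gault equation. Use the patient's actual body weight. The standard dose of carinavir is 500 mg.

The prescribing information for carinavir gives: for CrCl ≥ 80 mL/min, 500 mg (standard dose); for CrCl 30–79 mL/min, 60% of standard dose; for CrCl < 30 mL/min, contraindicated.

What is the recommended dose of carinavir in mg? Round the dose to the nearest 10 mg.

CrCl = (140 − 33) × 46.1 / (72 × 0.96) = 4932.7 / 69.12 ≈ 71.4 mL/min
CrCl ≈ 71 mL/min → bracket 30–79 mL/min.
60% of 500 mg = 300 mg

300 mg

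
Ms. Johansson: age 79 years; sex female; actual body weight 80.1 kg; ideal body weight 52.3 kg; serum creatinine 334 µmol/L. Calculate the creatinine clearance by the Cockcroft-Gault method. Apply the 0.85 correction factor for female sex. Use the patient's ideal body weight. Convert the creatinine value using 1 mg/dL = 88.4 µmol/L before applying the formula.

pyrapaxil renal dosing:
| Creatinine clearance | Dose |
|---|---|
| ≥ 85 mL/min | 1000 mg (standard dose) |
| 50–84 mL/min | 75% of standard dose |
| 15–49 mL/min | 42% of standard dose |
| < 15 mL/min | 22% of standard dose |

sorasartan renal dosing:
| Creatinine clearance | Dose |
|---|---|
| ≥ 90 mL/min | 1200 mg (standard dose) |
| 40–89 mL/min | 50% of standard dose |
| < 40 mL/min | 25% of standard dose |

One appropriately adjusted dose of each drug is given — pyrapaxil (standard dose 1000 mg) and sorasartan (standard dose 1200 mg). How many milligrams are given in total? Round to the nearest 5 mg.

520 mg

SCr = 334 / 88.4 = 3.778 mg/dL
CrCl = (140 − 79) × 52.3 / (72 × 3.778) × 0.85 = 3190.3 / 272.02 × 0.85 ≈ 10.0 mL/min
CrCl ≈ 10 mL/min.
pyrapaxil: < 15 mL/min → 22% of 1000 mg = 220 mg.
sorasartan: < 40 mL/min → 25% of 1200 mg = 300 mg.
Total = 220 + 300 = 520 mg.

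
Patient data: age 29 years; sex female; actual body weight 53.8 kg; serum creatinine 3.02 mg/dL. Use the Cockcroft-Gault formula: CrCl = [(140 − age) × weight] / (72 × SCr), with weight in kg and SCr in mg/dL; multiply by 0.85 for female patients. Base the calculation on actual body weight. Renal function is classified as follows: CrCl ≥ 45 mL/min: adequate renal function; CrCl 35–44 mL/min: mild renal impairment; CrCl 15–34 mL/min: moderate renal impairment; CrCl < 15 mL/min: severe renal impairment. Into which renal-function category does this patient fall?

CrCl = (140 − 29) × 53.8 / (72 × 3.02) × 0.85 = 5971.8 / 217.44 × 0.85 ≈ 23.3 mL/min
23 mL/min falls in the 'moderate renal impairment' range.

moderate renal impairment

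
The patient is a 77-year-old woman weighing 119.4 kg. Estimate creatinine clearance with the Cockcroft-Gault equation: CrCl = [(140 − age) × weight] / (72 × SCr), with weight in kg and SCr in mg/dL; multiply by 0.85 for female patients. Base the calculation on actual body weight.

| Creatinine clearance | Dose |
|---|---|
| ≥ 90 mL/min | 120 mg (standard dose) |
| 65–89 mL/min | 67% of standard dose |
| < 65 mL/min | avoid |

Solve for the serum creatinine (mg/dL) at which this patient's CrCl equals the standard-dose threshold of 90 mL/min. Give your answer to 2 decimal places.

0.99 mg/dL

Standard dose requires CrCl ≥ 90 mL/min.
Set (140 − 77) × 119.4 × 0.85 / (72 × SCr) = 90
SCr = (140 − 77) × 119.4 × 0.85 / (72 × 90) = 0.987 mg/dL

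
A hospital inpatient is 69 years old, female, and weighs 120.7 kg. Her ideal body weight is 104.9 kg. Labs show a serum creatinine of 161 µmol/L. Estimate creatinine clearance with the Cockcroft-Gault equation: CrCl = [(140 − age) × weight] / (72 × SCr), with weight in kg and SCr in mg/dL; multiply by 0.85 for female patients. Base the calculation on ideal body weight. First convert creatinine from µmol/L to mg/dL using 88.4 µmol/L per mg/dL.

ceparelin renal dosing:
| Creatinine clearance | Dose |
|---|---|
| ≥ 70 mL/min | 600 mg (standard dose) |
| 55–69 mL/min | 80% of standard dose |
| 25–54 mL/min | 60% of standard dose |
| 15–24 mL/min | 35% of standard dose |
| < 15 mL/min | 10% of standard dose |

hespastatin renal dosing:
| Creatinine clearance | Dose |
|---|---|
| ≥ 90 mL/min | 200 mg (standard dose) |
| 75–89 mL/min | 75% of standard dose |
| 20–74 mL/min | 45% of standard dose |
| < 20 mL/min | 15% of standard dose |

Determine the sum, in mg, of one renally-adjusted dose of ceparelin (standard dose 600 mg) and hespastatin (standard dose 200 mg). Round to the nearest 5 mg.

SCr = 161 / 88.4 = 1.821 mg/dL
CrCl = (140 − 69) × 104.9 / (72 × 1.821) × 0.85 = 7447.9 / 131.11 × 0.85 ≈ 48.3 mL/min
CrCl ≈ 48 mL/min.
ceparelin: 25–54 mL/min → 60% of 600 mg = 360 mg.
hespastatin: 20–74 mL/min → 45% of 200 mg = 90 mg.
Total = 360 + 90 = 450 mg.

450 mg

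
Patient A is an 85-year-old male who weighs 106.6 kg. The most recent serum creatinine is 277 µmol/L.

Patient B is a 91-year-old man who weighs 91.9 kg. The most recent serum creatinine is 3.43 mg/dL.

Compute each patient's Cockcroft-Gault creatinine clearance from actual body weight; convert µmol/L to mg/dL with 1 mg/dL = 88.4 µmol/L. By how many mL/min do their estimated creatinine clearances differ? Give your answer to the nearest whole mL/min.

8 mL/min

Patient A: SCr = 277 / 88.4 = 3.133 mg/dL
Patient A: CrCl = (140 − 85) × 106.6 / (72 × 3.133) = 5863.0 / 225.58 ≈ 26.0 mL/min
Patient B: CrCl = (140 − 91) × 91.9 / (72 × 3.43) = 4503.1 / 246.96 ≈ 18.2 mL/min
|26.0 − 18.2| = 7.8 mL/min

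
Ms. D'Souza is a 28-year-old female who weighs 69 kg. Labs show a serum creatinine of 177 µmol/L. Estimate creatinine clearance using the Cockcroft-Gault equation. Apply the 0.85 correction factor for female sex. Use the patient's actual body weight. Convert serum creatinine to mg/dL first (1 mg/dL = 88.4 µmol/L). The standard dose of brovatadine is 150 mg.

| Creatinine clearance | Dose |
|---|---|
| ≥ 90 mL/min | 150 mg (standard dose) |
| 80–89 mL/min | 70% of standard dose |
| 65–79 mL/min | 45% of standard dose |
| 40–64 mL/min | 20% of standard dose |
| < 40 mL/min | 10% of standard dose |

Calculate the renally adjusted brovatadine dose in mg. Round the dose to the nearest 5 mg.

SCr = 177 / 88.4 = 2.002 mg/dL
CrCl = (140 − 28) × 69 / (72 × 2.002) × 0.85 = 7728.0 / 144.14 × 0.85 ≈ 45.6 mL/min
CrCl ≈ 46 mL/min → bracket 40–64 mL/min.
20% of 150 mg = 30 mg

30 mg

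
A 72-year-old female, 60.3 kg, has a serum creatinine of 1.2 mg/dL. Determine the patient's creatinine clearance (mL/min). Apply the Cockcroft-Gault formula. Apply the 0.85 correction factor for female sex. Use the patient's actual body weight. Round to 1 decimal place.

CrCl = (140 − 72) × 60.3 / (72 × 1.2) × 0.85 = 4100.4 / 86.40 × 0.85 ≈ 40.3 mL/min

40.3 mL/min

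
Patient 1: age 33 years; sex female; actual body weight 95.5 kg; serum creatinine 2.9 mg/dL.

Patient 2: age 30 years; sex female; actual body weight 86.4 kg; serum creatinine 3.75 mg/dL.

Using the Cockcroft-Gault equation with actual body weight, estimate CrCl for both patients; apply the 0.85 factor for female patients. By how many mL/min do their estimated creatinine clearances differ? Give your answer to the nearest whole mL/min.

Patient 1: CrCl = (140 − 33) × 95.5 / (72 × 2.9) × 0.85 = 10218.5 / 208.80 × 0.85 ≈ 41.6 mL/min
Patient 2: CrCl = (140 − 30) × 86.4 / (72 × 3.75) × 0.85 = 9504.0 / 270.00 × 0.85 ≈ 29.9 mL/min
|41.6 − 29.9| = 11.7 mL/min

12 mL/min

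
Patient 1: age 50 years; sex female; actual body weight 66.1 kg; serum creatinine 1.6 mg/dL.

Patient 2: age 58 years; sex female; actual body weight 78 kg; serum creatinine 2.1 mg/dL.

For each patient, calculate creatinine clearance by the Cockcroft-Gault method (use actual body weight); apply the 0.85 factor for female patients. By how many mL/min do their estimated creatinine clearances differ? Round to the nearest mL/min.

8 mL/min

Patient 1: CrCl = (140 − 50) × 66.1 / (72 × 1.6) × 0.85 = 5949.0 / 115.20 × 0.85 ≈ 43.9 mL/min
Patient 2: CrCl = (140 − 58) × 78 / (72 × 2.1) × 0.85 = 6396.0 / 151.20 × 0.85 ≈ 36.0 mL/min
|43.9 − 36.0| = 7.9 mL/min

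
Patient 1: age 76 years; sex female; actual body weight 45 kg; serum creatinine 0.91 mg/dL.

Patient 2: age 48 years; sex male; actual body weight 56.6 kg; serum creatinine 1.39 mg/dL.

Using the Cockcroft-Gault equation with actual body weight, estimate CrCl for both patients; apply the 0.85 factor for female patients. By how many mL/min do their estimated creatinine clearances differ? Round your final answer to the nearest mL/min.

15 mL/min

Patient 1: CrCl = (140 − 76) × 45 / (72 × 0.91) × 0.85 = 2880.0 / 65.52 × 0.85 ≈ 37.4 mL/min
Patient 2: CrCl = (140 − 48) × 56.6 / (72 × 1.39) = 5207.2 / 100.08 ≈ 52.0 mL/min
|37.4 − 52.0| = 14.6 mL/min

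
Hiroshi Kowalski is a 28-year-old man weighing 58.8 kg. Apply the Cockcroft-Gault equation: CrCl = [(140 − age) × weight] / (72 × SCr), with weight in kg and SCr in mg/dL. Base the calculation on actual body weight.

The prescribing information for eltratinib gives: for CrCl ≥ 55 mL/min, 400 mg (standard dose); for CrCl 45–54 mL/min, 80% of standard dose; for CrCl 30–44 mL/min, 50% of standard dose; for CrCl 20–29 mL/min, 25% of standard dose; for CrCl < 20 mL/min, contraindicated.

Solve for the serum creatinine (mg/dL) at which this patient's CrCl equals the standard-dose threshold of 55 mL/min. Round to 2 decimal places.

Standard dose requires CrCl ≥ 55 mL/min.
Set (140 − 28) × 58.8 / (72 × SCr) = 55
SCr = (140 − 28) × 58.8 / (72 × 55) = 1.663 mg/dL

1.66 mg/dL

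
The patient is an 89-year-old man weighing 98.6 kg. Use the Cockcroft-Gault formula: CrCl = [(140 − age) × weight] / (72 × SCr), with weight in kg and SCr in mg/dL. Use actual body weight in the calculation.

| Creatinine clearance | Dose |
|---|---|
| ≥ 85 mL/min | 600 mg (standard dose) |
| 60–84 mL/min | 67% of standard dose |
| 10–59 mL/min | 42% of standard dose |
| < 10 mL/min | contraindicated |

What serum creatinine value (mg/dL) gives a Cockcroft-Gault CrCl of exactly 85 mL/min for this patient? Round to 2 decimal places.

Standard dose requires CrCl ≥ 85 mL/min.
Set (140 − 89) × 98.6 / (72 × SCr) = 85
SCr = (140 − 89) × 98.6 / (72 × 85) = 0.822 mg/dL

0.82 mg/dL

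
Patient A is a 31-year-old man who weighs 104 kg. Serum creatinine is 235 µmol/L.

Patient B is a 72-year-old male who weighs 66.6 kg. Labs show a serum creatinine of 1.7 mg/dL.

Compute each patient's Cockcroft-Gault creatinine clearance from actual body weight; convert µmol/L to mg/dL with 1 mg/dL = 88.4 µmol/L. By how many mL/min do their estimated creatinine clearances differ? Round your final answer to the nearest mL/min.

Patient A: SCr = 235 / 88.4 = 2.658 mg/dL
Patient A: CrCl = (140 − 31) × 104 / (72 × 2.658) = 11336.0 / 191.38 ≈ 59.2 mL/min
Patient B: CrCl = (140 − 72) × 66.6 / (72 × 1.7) = 4528.8 / 122.40 ≈ 37.0 mL/min
|59.2 − 37.0| = 22.2 mL/min

22 mL/min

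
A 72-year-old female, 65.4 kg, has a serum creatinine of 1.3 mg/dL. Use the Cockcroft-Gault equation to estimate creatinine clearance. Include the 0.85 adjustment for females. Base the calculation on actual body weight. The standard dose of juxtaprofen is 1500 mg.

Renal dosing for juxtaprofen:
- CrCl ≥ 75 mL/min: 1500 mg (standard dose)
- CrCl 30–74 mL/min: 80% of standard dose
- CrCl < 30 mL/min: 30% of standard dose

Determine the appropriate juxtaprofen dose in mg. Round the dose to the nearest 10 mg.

1200 mg

CrCl = (140 − 72) × 65.4 / (72 × 1.3) × 0.85 = 4447.2 / 93.60 × 0.85 ≈ 40.4 mL/min
CrCl ≈ 40 mL/min → bracket 30–74 mL/min.
80% of 1500 mg = 1200 mg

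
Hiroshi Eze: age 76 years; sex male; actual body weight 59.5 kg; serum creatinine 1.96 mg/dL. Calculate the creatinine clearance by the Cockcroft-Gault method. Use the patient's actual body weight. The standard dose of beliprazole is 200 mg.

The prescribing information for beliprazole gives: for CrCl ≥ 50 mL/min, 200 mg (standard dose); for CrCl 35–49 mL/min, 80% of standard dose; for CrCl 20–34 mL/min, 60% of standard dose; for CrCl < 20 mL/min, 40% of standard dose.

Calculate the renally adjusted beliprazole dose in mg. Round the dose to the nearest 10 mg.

CrCl = (140 − 76) × 59.5 / (72 × 1.96) = 3808.0 / 141.12 ≈ 27.0 mL/min
CrCl ≈ 27 mL/min → bracket 20–34 mL/min.
60% of 200 mg = 120 mg

120 mg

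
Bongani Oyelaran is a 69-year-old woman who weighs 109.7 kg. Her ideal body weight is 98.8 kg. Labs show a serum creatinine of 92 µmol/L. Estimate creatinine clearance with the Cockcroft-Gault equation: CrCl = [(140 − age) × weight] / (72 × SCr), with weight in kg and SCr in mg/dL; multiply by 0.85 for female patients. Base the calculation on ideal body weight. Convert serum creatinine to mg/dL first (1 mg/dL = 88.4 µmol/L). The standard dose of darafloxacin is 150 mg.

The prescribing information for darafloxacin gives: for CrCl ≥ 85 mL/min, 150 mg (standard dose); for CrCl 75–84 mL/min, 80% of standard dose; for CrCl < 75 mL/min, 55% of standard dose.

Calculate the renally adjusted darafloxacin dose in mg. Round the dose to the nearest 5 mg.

120 mg

SCr = 92 / 88.4 = 1.041 mg/dL
CrCl = (140 − 69) × 98.8 / (72 × 1.041) × 0.85 = 7014.8 / 74.95 × 0.85 ≈ 79.6 mL/min
CrCl ≈ 80 mL/min → bracket 75–84 mL/min.
80% of 150 mg = 120 mg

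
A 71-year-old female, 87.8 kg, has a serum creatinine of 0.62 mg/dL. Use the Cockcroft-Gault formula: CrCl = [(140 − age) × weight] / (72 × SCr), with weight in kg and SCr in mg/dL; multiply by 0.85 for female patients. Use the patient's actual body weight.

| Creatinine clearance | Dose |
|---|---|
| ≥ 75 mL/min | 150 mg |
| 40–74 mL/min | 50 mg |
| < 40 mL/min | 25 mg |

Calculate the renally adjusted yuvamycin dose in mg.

CrCl = (140 − 71) × 87.8 / (72 × 0.62) × 0.85 = 6058.2 / 44.64 × 0.85 ≈ 115.4 mL/min
CrCl ≈ 115 mL/min → bracket ≥ 75 mL/min.
Dose for this bracket: 150 mg.

150 mg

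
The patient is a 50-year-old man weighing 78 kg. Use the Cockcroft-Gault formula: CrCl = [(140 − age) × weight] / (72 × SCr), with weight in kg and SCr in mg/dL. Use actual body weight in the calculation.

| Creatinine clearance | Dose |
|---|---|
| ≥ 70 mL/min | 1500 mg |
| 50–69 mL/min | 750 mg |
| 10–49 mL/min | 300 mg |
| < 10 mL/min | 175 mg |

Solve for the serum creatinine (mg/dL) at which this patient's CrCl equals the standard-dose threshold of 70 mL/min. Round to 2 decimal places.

1.39 mg/dL

Standard dose requires CrCl ≥ 70 mL/min.
Set (140 − 50) × 78 / (72 × SCr) = 70
SCr = (140 − 50) × 78 / (72 × 70) = 1.393 mg/dL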